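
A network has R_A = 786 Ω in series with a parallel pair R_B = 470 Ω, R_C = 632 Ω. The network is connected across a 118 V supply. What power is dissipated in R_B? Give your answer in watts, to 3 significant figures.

1.93 W

Collapse R_B‖R_C to a single equivalent, reducing the network to two series elements.
R_p = (470×632)/(470+632) = 269.5 Ω
R_total = 786 + 269.5 = 1056 Ω
I = V / R_total = 118 / 1056 = 0.1118 A
Voltage across the parallel pair: V_p = I × R_p = 0.1118 × 269.5 = 30.13 V
R_B sees V_p directly, so P = V_p² / R_B.
P_R_B = (30.13)² / 470 = 1.932 W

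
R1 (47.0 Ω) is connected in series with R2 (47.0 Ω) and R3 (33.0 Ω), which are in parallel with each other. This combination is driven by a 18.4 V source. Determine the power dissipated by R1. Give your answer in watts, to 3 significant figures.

Collapse R2‖R3 to a single equivalent, reducing the network to two series elements.
R_p = (47.0×33.0)/(47.0+33.0) = 19.39 Ω
R_total = 47.0 + 19.39 = 66.39 Ω
I = V / R_total = 18.4 / 66.39 = 0.2772 A
The full supply current passes through R1: P = I²R.
P_R1 = (0.2772)² × 47.0 = 3.610 W

3.61 W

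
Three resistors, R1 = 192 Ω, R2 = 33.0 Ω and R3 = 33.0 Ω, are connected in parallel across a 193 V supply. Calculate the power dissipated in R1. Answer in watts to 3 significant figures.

194 W

R1 sits directly across the source, so P = V²/R with V = 193 V.
P_R1 = V² / R1 = (193)² / 192 Ω = 194.0 W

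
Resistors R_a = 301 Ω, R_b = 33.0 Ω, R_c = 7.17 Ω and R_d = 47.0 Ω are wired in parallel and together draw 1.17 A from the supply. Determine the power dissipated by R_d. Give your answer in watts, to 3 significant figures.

0.771 W

Only the total current is stated, so first find the parallel equivalent to get the voltage across the combination.
1/R_eq = 1/301 + 1/33.0 + 1/7.17 + 1/47.0 ⇒ R_eq = 5.145 Ω
V = I_total × R_eq = 1.170 × 5.145 = 6.019 V
P_R_d = V² / R_d = (6.019)² / 47.0 = 0.7709 W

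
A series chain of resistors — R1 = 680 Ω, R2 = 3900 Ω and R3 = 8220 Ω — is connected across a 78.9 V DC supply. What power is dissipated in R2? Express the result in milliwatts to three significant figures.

148 mW

Series elements share the same current, so find I first, then use P = I²R.
R_total = 680 + 3900 + 8220 = 12800 Ω
I = V / R_total = 78.9 / 12800 = 0.006164 A
P_R2 = I² × R2 = (0.006164)² × 3900 = 0.1482 W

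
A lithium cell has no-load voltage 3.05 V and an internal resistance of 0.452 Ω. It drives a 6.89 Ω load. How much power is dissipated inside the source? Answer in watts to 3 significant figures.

0.0780 W

Internal loss is I²r, with I set by the total series resistance r+R.
I = ε / (r + R) = 3.05 / (0.452 + 6.89) = 0.4154 A
P_int = I² r = (0.4154)² × 0.452 = 0.07800 W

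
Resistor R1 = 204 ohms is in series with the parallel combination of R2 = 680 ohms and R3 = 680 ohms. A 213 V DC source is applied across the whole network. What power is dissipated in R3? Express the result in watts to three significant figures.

First combine the parallel branches into one equivalent R_p, then R1 + R_p is a series pair.
R_p = (680×680)/(680+680) = 340.0 Ω
R_total = 204 + 340.0 = 544.0 Ω
I = V / R_total = 213 / 544.0 = 0.3915 A
Voltage across the parallel pair: V_p = I × R_p = 0.3915 × 340.0 = 133.1 V
R3 sees V_p directly, so P = V_p² / R3.
P_R3 = (133.1)² / 680 = 26.06 W

26.1 W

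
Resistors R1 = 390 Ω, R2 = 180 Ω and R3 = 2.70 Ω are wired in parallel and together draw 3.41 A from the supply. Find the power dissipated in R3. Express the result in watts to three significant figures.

We need the common branch voltage; get it from I_total × R_eq, then P = V²/R for the branch.
1/R_eq = 1/390 + 1/180 + 1/2.70 ⇒ R_eq = 2.642 Ω
V = I_total × R_eq = 3.410 × 2.642 = 9.009 V
P_R3 = V² / R3 = (9.009)² / 2.70 = 30.06 W

30.1 W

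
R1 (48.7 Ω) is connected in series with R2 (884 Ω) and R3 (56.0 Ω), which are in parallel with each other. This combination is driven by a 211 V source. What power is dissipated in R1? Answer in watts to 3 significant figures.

Reduce the parallel pair to R_p first; the network is then a simple series string.
R_p = (884×56.0)/(884+56.0) = 52.66 Ω
R_total = 48.7 + 52.66 = 101.4 Ω
I = V / R_total = 211 / 101.4 = 2.082 A
All the current flows through R1; use P = I²R.
P_R1 = (2.082)² × 48.7 = 211.0 W

211 W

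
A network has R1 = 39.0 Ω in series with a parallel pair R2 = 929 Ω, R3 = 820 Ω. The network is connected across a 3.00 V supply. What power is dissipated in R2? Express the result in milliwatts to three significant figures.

Collapse R2‖R3 to a single equivalent, reducing the network to two series elements.
R_p = (929×820)/(929+820) = 435.6 Ω
R_total = 39.0 + 435.6 = 474.6 Ω
I = V / R_total = 3.00 / 474.6 = 0.006322 A
Voltage across the parallel pair: V_p = I × R_p = 0.006322 × 435.6 = 2.753 V
With V_p across R2, its power is V_p²/R2.
P_R2 = (2.753)² / 929 = 0.008161 W

8.16 mW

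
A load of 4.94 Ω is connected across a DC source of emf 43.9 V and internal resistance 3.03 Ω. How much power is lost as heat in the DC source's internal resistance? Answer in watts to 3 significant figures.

The source's internal resistance is just another series element carrying I; its dissipation is I²r.
I = ε / (r + R) = 43.9 / (3.03 + 4.94) = 5.508 A
P_int = I² r = (5.508)² × 3.03 = 91.93 W

91.9 W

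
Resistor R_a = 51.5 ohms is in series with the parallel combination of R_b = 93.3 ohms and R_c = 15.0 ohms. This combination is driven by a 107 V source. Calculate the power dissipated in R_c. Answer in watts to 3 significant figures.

Replace R_b and R_c with their parallel equivalent so the circuit becomes R_a in series with R_p.
R_p = (93.3×15.0)/(93.3+15.0) = 12.92 Ω
R_total = 51.5 + 12.92 = 64.42 Ω
I = V / R_total = 107 / 64.42 = 1.661 A
Voltage across the parallel pair: V_p = I × R_p = 1.661 × 12.92 = 21.46 V
With V_p across R_c, its power is V_p²/R_c.
P_R_c = (21.46)² / 15.0 = 30.71 W

30.7 W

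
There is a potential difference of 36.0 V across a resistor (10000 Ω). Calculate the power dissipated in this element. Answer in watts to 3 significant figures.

0.130 W

With V across and R both known, P = V²/R gives the dissipation directly.
P = (36.0 V)² / 10000 Ω = 0.1296 W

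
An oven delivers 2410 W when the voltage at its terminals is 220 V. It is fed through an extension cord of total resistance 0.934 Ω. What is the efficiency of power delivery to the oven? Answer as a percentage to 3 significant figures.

95.6 %

I = P / V = 2410 / 220 = 10.95 A through the extension cord.
P_line = I² R_line = (10.95)² × 0.934 = 112.1 W
P_source = P_load + P_line = 2410 + 112.1 = 2522 W
η = P_load / P_source = 2410 / 2522 = 0.9556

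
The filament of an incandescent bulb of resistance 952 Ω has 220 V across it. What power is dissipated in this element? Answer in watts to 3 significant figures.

With V across and R both known, P = V²/R gives the dissipation directly.
P = (220 V)² / 952 Ω = 50.84 W

50.8 W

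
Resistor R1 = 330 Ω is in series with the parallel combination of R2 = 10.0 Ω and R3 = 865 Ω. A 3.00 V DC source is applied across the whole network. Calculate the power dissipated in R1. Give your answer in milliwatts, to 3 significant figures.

Reduce the parallel pair to R_p first; the network is then a simple series string.
R_p = (10.0×865)/(10.0+865) = 9.886 Ω
R_total = 330 + 9.886 = 339.9 Ω
I = V / R_total = 3.00 / 339.9 = 0.008826 A
R1 carries the full series current, so P = I²R.
P_R1 = (0.008826)² × 330 = 0.02571 W

25.7 mW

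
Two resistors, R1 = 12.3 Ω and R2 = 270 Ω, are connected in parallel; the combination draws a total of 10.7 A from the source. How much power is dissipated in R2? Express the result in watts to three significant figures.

Only the total current is stated, so first find the parallel equivalent to get the voltage across the combination.
1/R_eq = 1/12.3 + 1/270 ⇒ R_eq = 11.76 Ω
V = I_total × R_eq = 10.70 × 11.76 = 125.9 V
P_R2 = V² / R2 = (125.9)² / 270 = 58.68 W

58.7 W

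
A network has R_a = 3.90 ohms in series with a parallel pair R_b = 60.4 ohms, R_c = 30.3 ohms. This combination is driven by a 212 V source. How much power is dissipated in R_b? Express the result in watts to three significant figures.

Replace R_b and R_c with their parallel equivalent so the circuit becomes R_a in series with R_p.
R_p = (60.4×30.3)/(60.4+30.3) = 20.18 Ω
R_total = 3.90 + 20.18 = 24.08 Ω
I = V / R_total = 212 / 24.08 = 8.805 A
Voltage across the parallel pair: V_p = I × R_p = 8.805 × 20.18 = 177.7 V
R_b sees V_p directly, so P = V_p² / R_b.
P_R_b = (177.7)² / 60.4 = 522.6 W

523 W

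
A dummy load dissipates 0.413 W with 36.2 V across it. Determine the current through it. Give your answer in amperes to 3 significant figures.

Rearranging the power relation for the two known quantities gives I = P / V.
I = 0.413 / 36.2 = 0.01141 A

0.0114 A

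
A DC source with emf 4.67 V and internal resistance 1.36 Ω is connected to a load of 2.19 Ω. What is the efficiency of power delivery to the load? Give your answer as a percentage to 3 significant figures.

The source delivers εI, of which I²R reaches the load and I²r is lost; since I is common, η = R/(R+r).
η = R / (R + r) = 2.19 / (2.19 + 1.36) = 0.6169

61.7 %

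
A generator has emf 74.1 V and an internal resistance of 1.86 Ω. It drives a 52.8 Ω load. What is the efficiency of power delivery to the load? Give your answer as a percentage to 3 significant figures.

96.6 %

The source delivers εI, of which I²R reaches the load and I²r is lost; since I is common, η = R/(R+r).
η = R / (R + r) = 52.8 / (52.8 + 1.86) = 0.9660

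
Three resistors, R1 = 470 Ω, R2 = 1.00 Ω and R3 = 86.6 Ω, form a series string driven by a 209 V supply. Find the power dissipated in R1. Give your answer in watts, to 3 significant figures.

66.0 W

In a series string the same current flows through every resistor — find that current, then P = I²R for the one we want.
R_total = 470 + 1.00 + 86.6 = 557.6 Ω
I = V / R_total = 209 / 557.6 = 0.3748 A
P_R1 = I² × R1 = (0.3748)² × 470 = 66.03 W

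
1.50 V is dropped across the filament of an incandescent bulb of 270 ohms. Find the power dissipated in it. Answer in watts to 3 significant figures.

0.00833 W

Voltage and resistance are given, so P = V²/R is the one-step route.
P = (1.50 V)² / 270 Ω = 0.008333 W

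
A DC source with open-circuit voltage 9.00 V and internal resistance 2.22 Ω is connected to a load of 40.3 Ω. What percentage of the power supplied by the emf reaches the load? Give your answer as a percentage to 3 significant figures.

Both r and R carry the same current, so the power split is just the resistance split: η = R/(R+r).
η = R / (R + r) = 40.3 / (40.3 + 2.22) = 0.9478

94.8 %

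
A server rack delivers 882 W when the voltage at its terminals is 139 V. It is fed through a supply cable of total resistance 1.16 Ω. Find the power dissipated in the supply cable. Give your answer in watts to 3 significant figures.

46.7 W

Line loss is just I²R for the cable — we know both I and R_line directly.
I = P / V = 882 / 139 = 6.345 A through the supply cable.
P_line = I² R_line = (6.345)² × 1.16 = 46.71 W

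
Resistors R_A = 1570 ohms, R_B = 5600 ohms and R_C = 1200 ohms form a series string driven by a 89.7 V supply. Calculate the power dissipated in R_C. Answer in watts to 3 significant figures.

0.138 W

In a series string the same current flows through every resistor — find that current, then P = I²R for the one we want.
R_total = 1570 + 5600 + 1200 = 8370 Ω
I = V / R_total = 89.7 / 8370 = 0.01072 A
P_R_C = I² × R_C = (0.01072)² × 1200 = 0.1378 W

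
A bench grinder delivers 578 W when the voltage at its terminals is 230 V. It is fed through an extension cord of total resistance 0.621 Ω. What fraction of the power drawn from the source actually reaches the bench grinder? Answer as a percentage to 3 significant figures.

99.3 %

I = P / V = 578 / 230 = 2.513 A through the extension cord.
P_line = I² R_line = (2.513)² × 0.621 = 3.922 W
P_source = P_load + P_line = 578.0 + 3.922 = 581.9 W
η = P_load / P_source = 578.0 / 581.9 = 0.9933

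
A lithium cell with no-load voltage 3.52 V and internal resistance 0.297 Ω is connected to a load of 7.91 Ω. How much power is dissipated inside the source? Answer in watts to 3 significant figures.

0.0546 W

Internal loss is I²r, with I set by the total series resistance r+R.
I = ε / (r + R) = 3.52 / (0.297 + 7.91) = 0.4289 A
P_int = I² r = (0.4289)² × 0.297 = 0.05464 W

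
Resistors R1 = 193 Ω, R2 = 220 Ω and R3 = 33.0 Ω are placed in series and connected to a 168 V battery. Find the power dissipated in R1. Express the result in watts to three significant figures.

The current is common to all series resistors; compute it, then apply P = I²R for the target.
R_total = 193 + 220 + 33.0 = 446.0 Ω
I = V / R_total = 168 / 446.0 = 0.3767 A
P_R1 = I² × R1 = (0.3767)² × 193 = 27.38 W

27.4 W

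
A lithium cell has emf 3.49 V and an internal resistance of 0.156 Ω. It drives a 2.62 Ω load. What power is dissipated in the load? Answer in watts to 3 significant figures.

Find the circuit current first, then P = I²R for the load (series elements share I).
I = ε / (r + R) = 3.49 / (0.156 + 2.62) = 1.257 A
P_load = I² R = (1.257)² × 2.62 = 4.141 W

4.14 W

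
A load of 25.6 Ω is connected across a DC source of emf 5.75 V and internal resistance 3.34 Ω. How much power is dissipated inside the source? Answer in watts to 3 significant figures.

0.132 W

Internal loss is I²r, with I set by the total series resistance r+R.
I = ε / (r + R) = 5.75 / (3.34 + 25.6) = 0.1987 A
P_int = I² r = (0.1987)² × 3.34 = 0.1319 W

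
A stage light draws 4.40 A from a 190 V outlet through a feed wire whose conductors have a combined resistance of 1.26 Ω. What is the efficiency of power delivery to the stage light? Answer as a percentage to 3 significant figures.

The feed wire carries the full 4.40 A.
P_line = I² R_line = (4.400)² × 1.26 = 24.39 W
P_source = V I = 190 × 4.400 = 836.0 W; P_load = 811.6 W
η = P_load / P_source = 811.6 / 836.0 = 0.9708

97.1 %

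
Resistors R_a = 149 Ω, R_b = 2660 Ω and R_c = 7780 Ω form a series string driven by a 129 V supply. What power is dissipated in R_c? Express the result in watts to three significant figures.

Since the resistors are in series they all carry the loop current I = V/R_total; the power in any one is I²R.
R_total = 149 + 2660 + 7780 = 10590 Ω
I = V / R_total = 129 / 10590 = 0.01218 A
P_R_c = I² × R_c = (0.01218)² × 7780 = 1.155 W

1.15 W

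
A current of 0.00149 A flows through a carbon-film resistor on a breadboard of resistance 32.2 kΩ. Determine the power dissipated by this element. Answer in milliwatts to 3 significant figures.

71.5 mW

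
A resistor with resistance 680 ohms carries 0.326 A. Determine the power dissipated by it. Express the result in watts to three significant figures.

72.3 W

Current and resistance are given, so P = I²R is the direct form.
P = (0.3260 A)² × 680 Ω = 72.27 W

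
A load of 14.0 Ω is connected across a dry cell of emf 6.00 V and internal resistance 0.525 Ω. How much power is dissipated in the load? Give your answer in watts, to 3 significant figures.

Find the circuit current first, then P = I²R for the load (series elements share I).
I = ε / (r + R) = 6.00 / (0.525 + 14.0) = 0.4131 A
P_load = I² R = (0.4131)² × 14.0 = 2.389 W

2.39 W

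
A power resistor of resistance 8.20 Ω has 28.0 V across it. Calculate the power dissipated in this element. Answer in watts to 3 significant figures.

V and R are stated; P = V²/R avoids computing the current.
P = (28.0 V)² / 8.20 Ω = 95.61 W

95.6 W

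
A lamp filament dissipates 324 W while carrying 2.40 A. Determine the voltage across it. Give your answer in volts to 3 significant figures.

Inverting the appropriate power form: V = P / I.
V = 324 / 2.400 = 135.0 V

135 V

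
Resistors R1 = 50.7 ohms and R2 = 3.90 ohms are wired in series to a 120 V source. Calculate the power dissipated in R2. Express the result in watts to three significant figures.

18.8 W

Since the resistors are in series they all carry the loop current I = V/R_total; the power in any one is I²R.
R_total = 50.7 + 3.90 = 54.60 Ω
I = V / R_total = 120 / 54.60 = 2.198 A
P_R2 = I² × R2 = (2.198)² × 3.90 = 18.84 W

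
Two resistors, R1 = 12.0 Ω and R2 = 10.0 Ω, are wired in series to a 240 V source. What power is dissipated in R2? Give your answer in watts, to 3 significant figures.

Every series element carries the same I. Get I from the total resistance, then P = I² × R2.
R_total = 12.0 + 10.0 = 22.00 Ω
I = V / R_total = 240 / 22.00 = 10.91 A
P_R2 = I² × R2 = (10.91)² × 10.0 = 1190 W

1190 W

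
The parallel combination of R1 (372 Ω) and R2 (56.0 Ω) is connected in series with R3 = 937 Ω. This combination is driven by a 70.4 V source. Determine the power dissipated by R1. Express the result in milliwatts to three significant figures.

First find R_p for the parallel pair, then treat R_p + R3 as a series loop.
R_p = (372×56.0)/(372+56.0) = 48.67 Ω
R_total = R_p + 937 = 48.67 + 937 = 985.7 Ω
I = V / R_total = 70.4 / 985.7 = 0.07142 A
Voltage across the parallel pair: V_p = I × R_p = 0.07142 × 48.67 = 3.476 V
R1 has V_p across it, so P = V_p²/R1.
P_R1 = (3.476)² / 372 = 0.03249 W

32.5 mW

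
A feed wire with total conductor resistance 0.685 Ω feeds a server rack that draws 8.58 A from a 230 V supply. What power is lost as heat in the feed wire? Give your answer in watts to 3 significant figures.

50.4 W

The feed wire is a series resistance carrying the load current; its dissipation is I²R_line.
The feed wire carries the full 8.58 A.
P_line = I² R_line = (8.580)² × 0.685 = 50.43 W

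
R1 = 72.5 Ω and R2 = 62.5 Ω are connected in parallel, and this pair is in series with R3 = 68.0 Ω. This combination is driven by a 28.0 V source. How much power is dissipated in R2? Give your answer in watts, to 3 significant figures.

1.37 W

Collapse the R1‖R2 pair into one equivalent R_p; then R_p and R3 form a series string.
R_p = (72.5×62.5)/(72.5+62.5) = 33.56 Ω
R_total = R_p + 68.0 = 33.56 + 68.0 = 101.6 Ω
I = V / R_total = 28.0 / 101.6 = 0.2757 A
Voltage across the parallel pair: V_p = I × R_p = 0.2757 × 33.56 = 9.253 V
R2 sits across V_p; its power is V_p²/R.
P_R2 = (9.253)² / 62.5 = 1.370 W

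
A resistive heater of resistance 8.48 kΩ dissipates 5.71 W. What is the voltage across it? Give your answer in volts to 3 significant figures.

220 V

The two known quantities fix the third via V = √(P R).
V = √(5.71 × 8480) = 220.0 V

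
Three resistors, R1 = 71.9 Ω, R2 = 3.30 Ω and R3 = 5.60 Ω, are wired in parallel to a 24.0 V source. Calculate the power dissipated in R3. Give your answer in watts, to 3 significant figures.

103 W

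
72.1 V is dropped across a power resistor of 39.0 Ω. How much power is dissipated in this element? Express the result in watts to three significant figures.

133 W

Voltage and resistance are given, so P = V²/R is the one-step route.
P = (72.1 V)² / 39.0 Ω = 133.3 W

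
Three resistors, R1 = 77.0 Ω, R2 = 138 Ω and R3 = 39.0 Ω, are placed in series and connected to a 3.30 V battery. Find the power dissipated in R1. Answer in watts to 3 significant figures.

0.0130 W

Every series element carries the same I. Get I from the total resistance, then P = I² × R1.
R_total = 77.0 + 138 + 39.0 = 254.0 Ω
I = V / R_total = 3.30 / 254.0 = 0.01299 A
P_R1 = I² × R1 = (0.01299)² × 77.0 = 0.01300 W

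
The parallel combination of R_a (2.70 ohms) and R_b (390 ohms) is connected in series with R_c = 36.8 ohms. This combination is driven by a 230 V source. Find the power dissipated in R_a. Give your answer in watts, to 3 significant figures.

90.4 W

First find R_p for the parallel pair, then treat R_p + R_c as a series loop.
R_p = (2.70×390)/(2.70+390) = 2.681 Ω
R_total = R_p + 36.8 = 2.681 + 36.8 = 39.48 Ω
I = V / R_total = 230 / 39.48 = 5.826 A
Voltage across the parallel pair: V_p = I × R_p = 5.826 × 2.681 = 15.62 V
Use P = V²/R for R_a with V = V_p.
P_R_a = (15.62)² / 2.70 = 90.37 W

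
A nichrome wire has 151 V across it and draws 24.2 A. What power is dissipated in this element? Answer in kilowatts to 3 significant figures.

3.65 kW

Since both terminal voltage and current are stated, P = V I gives the power in one step.
P = 151 V × 24.20 A = 3654 W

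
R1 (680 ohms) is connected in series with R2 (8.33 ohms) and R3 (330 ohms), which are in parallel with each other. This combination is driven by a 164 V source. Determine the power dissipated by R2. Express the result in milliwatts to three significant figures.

Reduce the parallel pair to R_p first; the network is then a simple series string.
R_p = (8.33×330)/(8.33+330) = 8.125 Ω
R_total = 680 + 8.125 = 688.1 Ω
I = V / R_total = 164 / 688.1 = 0.2383 A
Voltage across the parallel pair: V_p = I × R_p = 0.2383 × 8.125 = 1.936 V
R2 sees V_p directly, so P = V_p² / R2.
P_R2 = (1.936)² / 8.33 = 0.4501 W

450 mW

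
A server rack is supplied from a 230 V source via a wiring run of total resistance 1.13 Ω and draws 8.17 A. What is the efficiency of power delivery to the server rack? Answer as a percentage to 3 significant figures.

96.0 %

The wiring run carries the full 8.17 A.
P_line = I² R_line = (8.170)² × 1.13 = 75.43 W
P_source = V I = 230 × 8.170 = 1879 W; P_load = 1804 W
η = P_load / P_source = 1804 / 1879 = 0.9599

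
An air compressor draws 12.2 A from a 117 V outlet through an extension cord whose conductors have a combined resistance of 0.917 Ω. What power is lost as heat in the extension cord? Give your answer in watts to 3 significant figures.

136 W

Line loss is just I²R for the cable — we know both I and R_line directly.
The extension cord carries the full 12.2 A.
P_line = I² R_line = (12.20)² × 0.917 = 136.5 W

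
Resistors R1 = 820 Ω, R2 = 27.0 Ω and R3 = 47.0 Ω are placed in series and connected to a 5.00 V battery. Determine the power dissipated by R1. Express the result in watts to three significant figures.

0.0256 W

In a series string the same current flows through every resistor — find that current, then P = I²R for the one we want.
R_total = 820 + 27.0 + 47.0 = 894.0 Ω
I = V / R_total = 5.00 / 894.0 = 0.005593 A
P_R1 = I² × R1 = (0.005593)² × 820 = 0.02565 W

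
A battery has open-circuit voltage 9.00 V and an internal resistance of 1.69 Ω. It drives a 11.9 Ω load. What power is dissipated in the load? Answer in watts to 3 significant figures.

The internal resistance and the load are in series, so the same I flows through both; get I from ε/(r+R), then I²R for the load.
I = ε / (r + R) = 9.00 / (1.69 + 11.9) = 0.6623 A
P_load = I² R = (0.6623)² × 11.9 = 5.219 W

5.22 W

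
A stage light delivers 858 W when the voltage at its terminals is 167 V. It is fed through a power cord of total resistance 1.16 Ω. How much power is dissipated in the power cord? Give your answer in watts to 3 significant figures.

30.6 W

The power cord and load are in series, so the same current flows in both; the loss is I²R_line.
I = P / V = 858 / 167 = 5.138 A through the power cord.
P_line = I² R_line = (5.138)² × 1.16 = 30.62 W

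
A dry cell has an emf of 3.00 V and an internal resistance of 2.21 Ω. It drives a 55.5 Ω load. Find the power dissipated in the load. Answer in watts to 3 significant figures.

0.150 W

Find the circuit current first, then P = I²R for the load (series elements share I).
I = ε / (r + R) = 3.00 / (2.21 + 55.5) = 0.05198 A
P_load = I² R = (0.05198)² × 55.5 = 0.1500 W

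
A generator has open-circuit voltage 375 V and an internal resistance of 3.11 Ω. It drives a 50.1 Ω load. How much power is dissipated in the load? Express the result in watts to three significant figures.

With r and R in series, I = ε/(r+R); the load dissipates I²R.
I = ε / (r + R) = 375 / (3.11 + 50.1) = 7.048 A
P_load = I² R = (7.048)² × 50.1 = 2488 W

2490 W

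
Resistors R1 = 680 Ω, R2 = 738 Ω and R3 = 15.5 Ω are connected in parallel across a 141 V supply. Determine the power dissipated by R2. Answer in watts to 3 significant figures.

The supply voltage appears across each parallel branch — just use P = V²/R2.
P_R2 = V² / R2 = (141)² / 738 Ω = 26.94 W

26.9 W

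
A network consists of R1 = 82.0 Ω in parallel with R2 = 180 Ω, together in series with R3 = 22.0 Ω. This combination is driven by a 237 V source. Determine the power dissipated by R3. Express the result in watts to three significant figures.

201 W

Reduce the parallel combination to a single R_p; the circuit then becomes R_p in series with the remaining resistor.
R_p = (82.0×180)/(82.0+180) = 56.34 Ω
R_total = R_p + 22.0 = 56.34 + 22.0 = 78.34 Ω
I = V / R_total = 237 / 78.34 = 3.025 A
All the supply current flows through R3; use P = I²R3.
P_R3 = (3.025)² × 22.0 = 201.4 W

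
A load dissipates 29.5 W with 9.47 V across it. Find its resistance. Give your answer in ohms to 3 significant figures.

Inverting the appropriate power form: R = V² / P.
R = (9.47)² / 29.5 = 3.040 Ω

3.04 Ω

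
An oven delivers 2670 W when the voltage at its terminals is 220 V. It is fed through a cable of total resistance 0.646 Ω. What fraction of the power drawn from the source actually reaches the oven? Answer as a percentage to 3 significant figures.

I = P / V = 2670 / 220 = 12.14 A through the cable.
P_line = I² R_line = (12.14)² × 0.646 = 95.15 W
P_source = P_load + P_line = 2670 + 95.15 = 2765 W
η = P_load / P_source = 2670 / 2765 = 0.9656

96.6 %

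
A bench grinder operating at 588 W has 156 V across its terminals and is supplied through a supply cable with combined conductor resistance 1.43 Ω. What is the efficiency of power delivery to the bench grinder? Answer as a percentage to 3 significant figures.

96.7 %

I = P / V = 588 / 156 = 3.769 A through the supply cable.
P_line = I² R_line = (3.769)² × 1.43 = 20.32 W
P_source = P_load + P_line = 588.0 + 20.32 = 608.3 W
η = P_load / P_source = 588.0 / 608.3 = 0.9666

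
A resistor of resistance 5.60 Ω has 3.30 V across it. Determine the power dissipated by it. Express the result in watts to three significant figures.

With V across and R both known, P = V²/R gives the dissipation directly.
P = (3.30 V)² / 5.60 Ω = 1.945 W

1.94 W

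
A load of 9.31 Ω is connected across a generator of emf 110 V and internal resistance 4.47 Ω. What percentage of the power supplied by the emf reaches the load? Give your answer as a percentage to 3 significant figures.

67.6 %

Efficiency is P_load / P_total. With a series r and R sharing the same I, P = I²R for each, so η = R/(R+r).
η = R / (R + r) = 9.31 / (9.31 + 4.47) = 0.6756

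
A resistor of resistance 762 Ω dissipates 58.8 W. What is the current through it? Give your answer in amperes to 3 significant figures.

Rearranging the power relation for the two known quantities gives I = √(P / R).
I = √(58.8 / 762) = 0.2778 A

0.278 A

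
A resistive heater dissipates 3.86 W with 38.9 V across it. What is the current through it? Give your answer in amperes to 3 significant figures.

Inverting the appropriate power form: I = P / V.
I = 3.86 / 38.9 = 0.09923 A

0.0992 A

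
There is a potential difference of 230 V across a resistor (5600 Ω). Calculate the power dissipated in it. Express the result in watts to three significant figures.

With V across and R both known, P = V²/R gives the dissipation directly.
P = (230 V)² / 5600 Ω = 9.446 W

9.45 W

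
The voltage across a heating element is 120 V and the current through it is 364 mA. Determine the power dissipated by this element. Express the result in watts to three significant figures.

V and I are known directly — P = V I, no intermediate step needed.
P = 120 V × 0.3640 A = 43.68 W

43.7 W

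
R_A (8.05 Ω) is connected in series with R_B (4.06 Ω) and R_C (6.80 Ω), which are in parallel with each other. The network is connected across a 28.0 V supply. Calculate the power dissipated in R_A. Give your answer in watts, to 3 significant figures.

Reduce the parallel pair to R_p first; the network is then a simple series string.
R_p = (4.06×6.80)/(4.06+6.80) = 2.542 Ω
R_total = 8.05 + 2.542 = 10.59 Ω
I = V / R_total = 28.0 / 10.59 = 2.643 A
R_A is in the main series path, so its power is I²R_A.
P_R_A = (2.643)² × 8.05 = 56.25 W

56.3 W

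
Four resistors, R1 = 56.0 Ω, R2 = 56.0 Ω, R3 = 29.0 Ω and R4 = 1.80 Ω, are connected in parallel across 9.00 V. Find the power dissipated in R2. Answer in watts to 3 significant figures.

1.45 W

Parallel branches share the same voltage; P = V²/R gives the branch power in one step.
P_R2 = V² / R2 = (9.00)² / 56.0 Ω = 1.446 W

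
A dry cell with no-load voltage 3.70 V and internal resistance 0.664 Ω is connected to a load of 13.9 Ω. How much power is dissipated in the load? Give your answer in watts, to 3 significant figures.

With r and R in series, I = ε/(r+R); the load dissipates I²R.
I = ε / (r + R) = 3.70 / (0.664 + 13.9) = 0.2541 A
P_load = I² R = (0.2541)² × 13.9 = 0.8971 W

0.897 W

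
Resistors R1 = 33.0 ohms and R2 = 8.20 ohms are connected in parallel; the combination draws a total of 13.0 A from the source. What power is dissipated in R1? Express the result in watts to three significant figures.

The branches share the same voltage, but only the total current is given — find V from the equivalent resistance first.
1/R_eq = 1/33.0 + 1/8.20 ⇒ R_eq = 6.568 Ω
V = I_total × R_eq = 13.00 × 6.568 = 85.38 V
P_R1 = V² / R1 = (85.38)² / 33.0 = 220.9 W

221 W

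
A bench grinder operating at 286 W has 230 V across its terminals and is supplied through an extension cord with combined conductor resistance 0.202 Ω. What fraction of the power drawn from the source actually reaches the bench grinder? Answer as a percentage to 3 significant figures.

I = P / V = 286 / 230 = 1.243 A through the extension cord.
P_line = I² R_line = (1.243)² × 0.202 = 0.3123 W
P_source = P_load + P_line = 286.0 + 0.3123 = 286.3 W
η = P_load / P_source = 286.0 / 286.3 = 0.9989

99.9 %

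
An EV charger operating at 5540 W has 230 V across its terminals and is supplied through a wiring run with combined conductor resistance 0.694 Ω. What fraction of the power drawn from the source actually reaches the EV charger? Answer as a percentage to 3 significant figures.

93.2 %

I = P / V = 5540 / 230 = 24.09 A through the wiring run.
P_line = I² R_line = (24.09)² × 0.694 = 402.6 W
P_source = P_load + P_line = 5540 + 402.6 = 5943 W
η = P_load / P_source = 5540 / 5943 = 0.9322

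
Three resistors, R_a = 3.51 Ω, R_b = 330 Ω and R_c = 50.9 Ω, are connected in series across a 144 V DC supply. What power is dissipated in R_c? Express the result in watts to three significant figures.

Since the resistors are in series they all carry the loop current I = V/R_total; the power in any one is I²R.
R_total = 3.51 + 330 + 50.9 = 384.4 Ω
I = V / R_total = 144 / 384.4 = 0.3746 A
P_R_c = I² × R_c = (0.3746)² × 50.9 = 7.143 W

7.14 W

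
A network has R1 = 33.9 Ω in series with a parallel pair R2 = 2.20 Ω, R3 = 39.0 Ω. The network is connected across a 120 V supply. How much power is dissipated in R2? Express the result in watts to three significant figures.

21.9 W

Replace R2 and R3 with their parallel equivalent so the circuit becomes R1 in series with R_p.
R_p = (2.20×39.0)/(2.20+39.0) = 2.083 Ω
R_total = 33.9 + 2.083 = 35.98 Ω
I = V / R_total = 120 / 35.98 = 3.335 A
Voltage across the parallel pair: V_p = I × R_p = 3.335 × 2.083 = 6.945 V
R2 is across V_p, so use P = V²/R for that branch.
P_R2 = (6.945)² / 2.20 = 21.92 W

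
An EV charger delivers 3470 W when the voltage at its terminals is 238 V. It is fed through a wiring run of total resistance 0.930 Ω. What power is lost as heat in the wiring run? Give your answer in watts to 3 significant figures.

198 W

The wiring run is a series resistance carrying the load current; its dissipation is I²R_line.
I = P / V = 3470 / 238 = 14.58 A through the wiring run.
P_line = I² R_line = (14.58)² × 0.930 = 197.7 W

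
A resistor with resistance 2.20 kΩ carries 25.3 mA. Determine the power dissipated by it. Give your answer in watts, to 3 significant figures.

1.41 W

Knowing I and R, the power is just I²R — no need to find V first.
P = (0.02530 A)² × 2200 Ω = 1.408 W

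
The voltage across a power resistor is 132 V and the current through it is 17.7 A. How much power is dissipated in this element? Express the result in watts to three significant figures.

Both the voltage across and the current through the element are known, so P = V I applies directly.
P = 132 V × 17.70 A = 2336 W

2340 W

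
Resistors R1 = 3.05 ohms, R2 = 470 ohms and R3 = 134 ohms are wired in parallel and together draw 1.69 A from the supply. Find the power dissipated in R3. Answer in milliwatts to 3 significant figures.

The branches share the same voltage, but only the total current is given — find V from the equivalent resistance first.
1/R_eq = 1/3.05 + 1/470 + 1/134 ⇒ R_eq = 2.963 Ω
V = I_total × R_eq = 1.690 × 2.963 = 5.008 V
P_R3 = V² / R3 = (5.008)² / 134 = 0.1872 W

187 mW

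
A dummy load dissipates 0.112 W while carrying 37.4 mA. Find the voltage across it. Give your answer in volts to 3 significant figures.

2.99 V

Rearranging the power relation for the two known quantities gives V = P / I.
V = 0.112 / 0.03740 = 2.995 V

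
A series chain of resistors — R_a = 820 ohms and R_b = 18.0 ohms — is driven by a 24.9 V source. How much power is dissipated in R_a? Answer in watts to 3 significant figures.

0.724 W

Every series element carries the same I. Get I from the total resistance, then P = I² × R_a.
R_total = 820 + 18.0 = 838.0 Ω
I = V / R_total = 24.9 / 838.0 = 0.02971 A
P_R_a = I² × R_a = (0.02971)² × 820 = 0.7240 W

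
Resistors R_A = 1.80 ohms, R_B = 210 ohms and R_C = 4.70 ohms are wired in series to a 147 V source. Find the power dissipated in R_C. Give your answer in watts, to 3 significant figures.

2.17 W

In a series string the same current flows through every resistor — find that current, then P = I²R for the one we want.
R_total = 1.80 + 210 + 4.70 = 216.5 Ω
I = V / R_total = 147 / 216.5 = 0.6790 A
P_R_C = I² × R_C = (0.6790)² × 4.70 = 2.167 W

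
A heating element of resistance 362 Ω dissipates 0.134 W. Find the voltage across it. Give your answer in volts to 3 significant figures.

6.96 V

Rearranging the power relation for the two known quantities gives V = √(P R).
V = √(0.134 × 362) = 6.965 V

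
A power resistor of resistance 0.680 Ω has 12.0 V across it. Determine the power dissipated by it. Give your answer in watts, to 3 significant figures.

Voltage and resistance are given, so P = V²/R is the one-step route.
P = (12.0 V)² / 0.680 Ω = 211.8 W

212 W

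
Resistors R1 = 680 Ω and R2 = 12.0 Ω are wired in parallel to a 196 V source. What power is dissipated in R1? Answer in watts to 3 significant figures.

Parallel branches share the same voltage; P = V²/R gives the branch power in one step.
P_R1 = V² / R1 = (196)² / 680 Ω = 56.49 W

56.5 W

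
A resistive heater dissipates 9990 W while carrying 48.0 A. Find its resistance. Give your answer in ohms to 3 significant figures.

The two known quantities fix the third via R = P / I².
R = 9990 / (48.00)² = 4.336 Ω

4.34 Ω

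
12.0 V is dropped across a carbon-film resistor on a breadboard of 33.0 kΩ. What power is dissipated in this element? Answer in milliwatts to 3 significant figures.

4.36 mW

We know the drop across the element and its resistance — P = V²/R, one step.
P = (12.0 V)² / 33000 Ω = 0.004364 W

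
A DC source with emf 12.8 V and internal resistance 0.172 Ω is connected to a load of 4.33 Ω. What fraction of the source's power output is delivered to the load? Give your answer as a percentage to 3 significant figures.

96.2 %

The source delivers εI, of which I²R reaches the load and I²r is lost; since I is common, η = R/(R+r).
η = R / (R + r) = 4.33 / (4.33 + 0.172) = 0.9618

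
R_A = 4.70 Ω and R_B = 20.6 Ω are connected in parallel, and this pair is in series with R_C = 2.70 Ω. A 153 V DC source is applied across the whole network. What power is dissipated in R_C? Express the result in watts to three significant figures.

Collapse the R_A‖R_B pair into one equivalent R_p; then R_p and R_C form a series string.
R_p = (4.70×20.6)/(4.70+20.6) = 3.827 Ω
R_total = R_p + 2.70 = 3.827 + 2.70 = 6.527 Ω
I = V / R_total = 153 / 6.527 = 23.44 A
All the supply current flows through R_C; use P = I²R_C.
P_R_C = (23.44)² × 2.70 = 1484 W

1480 W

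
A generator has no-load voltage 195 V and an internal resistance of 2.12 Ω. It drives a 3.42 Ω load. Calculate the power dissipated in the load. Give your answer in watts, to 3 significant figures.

4240 W

Load and internal resistance form a series loop — compute the loop current, then the load power via I²R.
I = ε / (r + R) = 195 / (2.12 + 3.42) = 35.20 A
P_load = I² R = (35.20)² × 3.42 = 4237 W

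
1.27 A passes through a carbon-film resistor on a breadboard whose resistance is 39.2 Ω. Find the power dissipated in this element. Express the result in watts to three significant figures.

The current through and the resistance of the element are both given; use P = I²R.
P = (1.270 A)² × 39.2 Ω = 63.23 W

63.2 W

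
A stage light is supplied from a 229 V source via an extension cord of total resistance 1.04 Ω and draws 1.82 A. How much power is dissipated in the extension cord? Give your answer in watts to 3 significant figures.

3.44 W

The extension cord and load are in series, so the same current flows in both; the loss is I²R_line.
The extension cord carries the full 1.82 A.
P_line = I² R_line = (1.820)² × 1.04 = 3.445 W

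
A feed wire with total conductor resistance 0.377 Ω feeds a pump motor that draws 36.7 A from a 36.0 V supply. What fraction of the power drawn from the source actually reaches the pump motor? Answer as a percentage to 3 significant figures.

61.6 %

The feed wire carries the full 36.7 A.
P_line = I² R_line = (36.70)² × 0.377 = 507.8 W
P_source = V I = 36.0 × 36.70 = 1321 W; P_load = 813.4 W
η = P_load / P_source = 813.4 / 1321 = 0.6157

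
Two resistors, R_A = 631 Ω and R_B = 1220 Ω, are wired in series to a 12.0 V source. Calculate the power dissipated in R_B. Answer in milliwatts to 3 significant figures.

51.3 mW

Series elements share the same current, so find I first, then use P = I²R.
R_total = 631 + 1220 = 1851 Ω
I = V / R_total = 12.0 / 1851 = 0.006483 A
P_R_B = I² × R_B = (0.006483)² × 1220 = 0.05128 W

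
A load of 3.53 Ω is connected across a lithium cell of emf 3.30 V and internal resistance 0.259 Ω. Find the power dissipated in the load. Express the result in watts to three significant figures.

2.68 W

The internal resistance and the load are in series, so the same I flows through both; get I from ε/(r+R), then I²R for the load.
I = ε / (r + R) = 3.30 / (0.259 + 3.53) = 0.8709 A
P_load = I² R = (0.8709)² × 3.53 = 2.678 W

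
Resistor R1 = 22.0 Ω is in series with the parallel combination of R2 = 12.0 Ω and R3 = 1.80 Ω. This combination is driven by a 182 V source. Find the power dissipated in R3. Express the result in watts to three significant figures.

81.2 W

Collapse R2‖R3 to a single equivalent, reducing the network to two series elements.
R_p = (12.0×1.80)/(12.0+1.80) = 1.565 Ω
R_total = 22.0 + 1.565 = 23.57 Ω
I = V / R_total = 182 / 23.57 = 7.723 A
Voltage across the parallel pair: V_p = I × R_p = 7.723 × 1.565 = 12.09 V
With V_p across R3, its power is V_p²/R3.
P_R3 = (12.09)² / 1.80 = 81.19 W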